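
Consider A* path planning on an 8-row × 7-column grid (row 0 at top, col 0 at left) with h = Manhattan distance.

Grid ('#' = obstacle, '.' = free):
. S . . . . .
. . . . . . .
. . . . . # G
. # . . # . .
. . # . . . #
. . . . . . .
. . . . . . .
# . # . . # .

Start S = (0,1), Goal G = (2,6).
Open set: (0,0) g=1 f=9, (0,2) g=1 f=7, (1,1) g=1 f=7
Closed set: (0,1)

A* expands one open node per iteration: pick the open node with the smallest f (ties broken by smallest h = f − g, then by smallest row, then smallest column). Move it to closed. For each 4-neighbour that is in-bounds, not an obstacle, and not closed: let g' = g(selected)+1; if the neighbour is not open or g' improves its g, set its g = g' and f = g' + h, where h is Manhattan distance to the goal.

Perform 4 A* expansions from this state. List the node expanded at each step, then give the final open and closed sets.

order=[(0,2) → (0,3) → (0,4) → (0,5)]; open=[(0,0) g=1 f=9, (0,6) g=5 f=7, (1,1) g=1 f=7, (1,2) g=2 f=7, (1,3) g=3 f=7, (1,4) g=4 f=7, (1,5) g=5 f=7]; closed=[(0,1), (0,2), (0,3), (0,4), (0,5)]

step 1: expand (0,2) (f=7, h=6) → closed; open now [(0,0) g=1 f=9, (0,3) g=2 f=7, (1,1) g=1 f=7, (1,2) g=2 f=7]
step 2: expand (0,3) (f=7, h=5) → closed; open now [(0,0) g=1 f=9, (0,4) g=3 f=7, (1,1) g=1 f=7, (1,2) g=2 f=7, (1,3) g=3 f=7]
step 3: expand (0,4) (f=7, h=4) → closed; open now [(0,0) g=1 f=9, (0,5) g=4 f=7, (1,1) g=1 f=7, (1,2) g=2 f=7, (1,3) g=3 f=7, (1,4) g=4 f=7]
step 4: expand (0,5) (f=7, h=3) → closed; open now [(0,0) g=1 f=9, (0,6) g=5 f=7, (1,1) g=1 f=7, (1,2) g=2 f=7, (1,3) g=3 f=7, (1,4) g=4 f=7, (1,5) g=5 f=7]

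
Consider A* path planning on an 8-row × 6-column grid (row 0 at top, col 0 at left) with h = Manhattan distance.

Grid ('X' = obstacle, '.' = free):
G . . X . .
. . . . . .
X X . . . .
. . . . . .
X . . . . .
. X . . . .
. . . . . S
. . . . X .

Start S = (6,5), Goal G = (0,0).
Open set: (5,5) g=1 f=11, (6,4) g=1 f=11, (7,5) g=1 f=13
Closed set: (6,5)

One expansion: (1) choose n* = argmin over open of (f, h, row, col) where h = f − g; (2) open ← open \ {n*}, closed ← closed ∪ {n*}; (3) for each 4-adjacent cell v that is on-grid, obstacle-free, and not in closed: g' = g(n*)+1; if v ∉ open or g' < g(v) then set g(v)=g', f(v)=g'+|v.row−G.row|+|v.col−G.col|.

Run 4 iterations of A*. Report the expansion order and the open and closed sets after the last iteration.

order=[(5,5) → (4,5) → (3,5) → (2,5)]; open=[(1,5) g=5 f=11, (2,4) g=5 f=11, (3,4) g=4 f=11, (4,4) g=3 f=11, (5,4) g=2 f=11, (6,4) g=1 f=11, (7,5) g=1 f=13]; closed=[(2,5), (3,5), (4,5), (5,5), (6,5)]

step 1: expand (5,5) (f=11, h=10) → closed; open now [(4,5) g=2 f=11, (5,4) g=2 f=11, (6,4) g=1 f=11, (7,5) g=1 f=13]
step 2: expand (4,5) (f=11, h=9) → closed; open now [(3,5) g=3 f=11, (4,4) g=3 f=11, (5,4) g=2 f=11, (6,4) g=1 f=11, (7,5) g=1 f=13]
step 3: expand (3,5) (f=11, h=8) → closed; open now [(2,5) g=4 f=11, (3,4) g=4 f=11, (4,4) g=3 f=11, (5,4) g=2 f=11, (6,4) g=1 f=11, (7,5) g=1 f=13]
step 4: expand (2,5) (f=11, h=7) → closed; open now [(1,5) g=5 f=11, (2,4) g=5 f=11, (3,4) g=4 f=11, (4,4) g=3 f=11, (5,4) g=2 f=11, (6,4) g=1 f=11, (7,5) g=1 f=13]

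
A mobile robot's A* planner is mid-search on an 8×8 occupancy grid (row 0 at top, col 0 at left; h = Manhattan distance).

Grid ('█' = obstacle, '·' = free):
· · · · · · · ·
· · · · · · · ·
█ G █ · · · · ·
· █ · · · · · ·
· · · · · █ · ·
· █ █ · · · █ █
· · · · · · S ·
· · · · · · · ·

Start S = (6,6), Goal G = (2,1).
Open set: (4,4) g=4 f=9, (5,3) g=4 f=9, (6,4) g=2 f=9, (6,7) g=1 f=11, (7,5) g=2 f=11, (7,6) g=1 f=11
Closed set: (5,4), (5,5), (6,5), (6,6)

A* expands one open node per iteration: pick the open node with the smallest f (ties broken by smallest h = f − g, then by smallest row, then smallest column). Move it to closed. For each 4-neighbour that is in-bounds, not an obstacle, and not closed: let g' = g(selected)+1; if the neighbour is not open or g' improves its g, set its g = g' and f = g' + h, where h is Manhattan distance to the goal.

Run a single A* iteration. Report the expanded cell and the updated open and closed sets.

step 1: expand (4,4) (f=9, h=5) → closed; open now [(3,4) g=5 f=9, (4,3) g=5 f=9, (5,3) g=4 f=9, (6,4) g=2 f=9, (6,7) g=1 f=11, (7,5) g=2 f=11, (7,6) g=1 f=11]

expanded=(4,4); open=[(3,4) g=5 f=9, (4,3) g=5 f=9, (5,3) g=4 f=9, (6,4) g=2 f=9, (6,7) g=1 f=11, (7,5) g=2 f=11, (7,6) g=1 f=11]; closed=[(4,4), (5,4), (5,5), (6,5), (6,6)]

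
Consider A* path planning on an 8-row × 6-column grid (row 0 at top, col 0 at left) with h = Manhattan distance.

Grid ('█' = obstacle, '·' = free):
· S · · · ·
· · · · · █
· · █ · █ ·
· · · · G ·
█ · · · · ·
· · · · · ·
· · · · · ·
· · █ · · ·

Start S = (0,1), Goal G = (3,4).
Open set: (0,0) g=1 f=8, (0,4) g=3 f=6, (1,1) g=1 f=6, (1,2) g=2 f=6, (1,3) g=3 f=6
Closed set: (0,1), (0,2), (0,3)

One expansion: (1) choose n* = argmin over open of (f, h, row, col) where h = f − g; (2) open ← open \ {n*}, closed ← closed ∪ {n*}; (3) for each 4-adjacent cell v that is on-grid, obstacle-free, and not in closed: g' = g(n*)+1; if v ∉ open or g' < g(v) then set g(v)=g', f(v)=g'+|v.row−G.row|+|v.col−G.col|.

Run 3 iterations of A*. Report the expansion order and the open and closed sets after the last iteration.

step 1: expand (0,4) (f=6, h=3) → closed; open now [(0,0) g=1 f=8, (0,5) g=4 f=8, (1,1) g=1 f=6, (1,2) g=2 f=6, (1,3) g=3 f=6, (1,4) g=4 f=6]
step 2: expand (1,4) (f=6, h=2) → closed; open now [(0,0) g=1 f=8, (0,5) g=4 f=8, (1,1) g=1 f=6, (1,2) g=2 f=6, (1,3) g=3 f=6]
step 3: expand (1,3) (f=6, h=3) → closed; open now [(0,0) g=1 f=8, (0,5) g=4 f=8, (1,1) g=1 f=6, (1,2) g=2 f=6, (2,3) g=4 f=6]

order=[(0,4) → (1,4) → (1,3)]; open=[(0,0) g=1 f=8, (0,5) g=4 f=8, (1,1) g=1 f=6, (1,2) g=2 f=6, (2,3) g=4 f=6]; closed=[(0,1), (0,2), (0,3), (0,4), (1,3), (1,4)]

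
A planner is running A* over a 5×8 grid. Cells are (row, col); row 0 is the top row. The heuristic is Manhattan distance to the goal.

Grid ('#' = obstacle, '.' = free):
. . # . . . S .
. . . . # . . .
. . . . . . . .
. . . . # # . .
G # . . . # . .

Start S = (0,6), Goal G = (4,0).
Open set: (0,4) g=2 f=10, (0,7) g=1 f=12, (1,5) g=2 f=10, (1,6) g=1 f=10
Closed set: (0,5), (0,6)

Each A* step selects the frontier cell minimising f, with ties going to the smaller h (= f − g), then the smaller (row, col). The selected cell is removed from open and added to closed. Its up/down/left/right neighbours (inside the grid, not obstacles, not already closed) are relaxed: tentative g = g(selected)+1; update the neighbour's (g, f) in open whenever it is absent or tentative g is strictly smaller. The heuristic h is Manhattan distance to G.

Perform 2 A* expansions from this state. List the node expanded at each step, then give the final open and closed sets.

order=[(0,4) → (0,3)]; open=[(0,7) g=1 f=12, (1,3) g=4 f=10, (1,5) g=2 f=10, (1,6) g=1 f=10]; closed=[(0,3), (0,4), (0,5), (0,6)]

step 1: expand (0,4) (f=10, h=8) → closed; open now [(0,3) g=3 f=10, (0,7) g=1 f=12, (1,5) g=2 f=10, (1,6) g=1 f=10]
step 2: expand (0,3) (f=10, h=7) → closed; open now [(0,7) g=1 f=12, (1,3) g=4 f=10, (1,5) g=2 f=10, (1,6) g=1 f=10]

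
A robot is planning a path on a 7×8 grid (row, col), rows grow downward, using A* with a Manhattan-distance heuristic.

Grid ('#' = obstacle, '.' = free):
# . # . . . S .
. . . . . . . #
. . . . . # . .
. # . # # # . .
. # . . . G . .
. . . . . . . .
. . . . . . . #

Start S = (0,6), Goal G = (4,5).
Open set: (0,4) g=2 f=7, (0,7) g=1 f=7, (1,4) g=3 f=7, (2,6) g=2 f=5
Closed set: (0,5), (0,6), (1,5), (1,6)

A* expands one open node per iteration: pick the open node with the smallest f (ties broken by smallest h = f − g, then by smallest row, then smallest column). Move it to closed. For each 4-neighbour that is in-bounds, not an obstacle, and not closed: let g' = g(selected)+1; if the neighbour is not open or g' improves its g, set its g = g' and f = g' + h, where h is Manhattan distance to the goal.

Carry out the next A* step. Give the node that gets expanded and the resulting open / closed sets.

step 1: expand (2,6) (f=5, h=3) → closed; open now [(0,4) g=2 f=7, (0,7) g=1 f=7, (1,4) g=3 f=7, (2,7) g=3 f=7, (3,6) g=3 f=5]

expanded=(2,6); open=[(0,4) g=2 f=7, (0,7) g=1 f=7, (1,4) g=3 f=7, (2,7) g=3 f=7, (3,6) g=3 f=5]; closed=[(0,5), (0,6), (1,5), (1,6), (2,6)]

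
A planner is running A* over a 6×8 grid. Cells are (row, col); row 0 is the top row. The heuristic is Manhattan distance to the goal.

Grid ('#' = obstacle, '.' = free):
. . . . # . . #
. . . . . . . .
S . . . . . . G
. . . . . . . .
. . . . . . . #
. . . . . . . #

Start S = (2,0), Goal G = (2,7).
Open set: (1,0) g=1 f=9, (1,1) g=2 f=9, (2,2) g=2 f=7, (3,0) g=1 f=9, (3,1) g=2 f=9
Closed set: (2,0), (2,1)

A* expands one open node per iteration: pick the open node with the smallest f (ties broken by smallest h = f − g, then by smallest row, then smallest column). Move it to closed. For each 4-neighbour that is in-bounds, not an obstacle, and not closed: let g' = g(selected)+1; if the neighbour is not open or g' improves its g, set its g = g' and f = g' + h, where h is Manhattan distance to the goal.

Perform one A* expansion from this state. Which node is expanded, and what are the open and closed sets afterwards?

step 1: expand (2,2) (f=7, h=5) → closed; open now [(1,0) g=1 f=9, (1,1) g=2 f=9, (1,2) g=3 f=9, (2,3) g=3 f=7, (3,0) g=1 f=9, (3,1) g=2 f=9, (3,2) g=3 f=9]

expanded=(2,2); open=[(1,0) g=1 f=9, (1,1) g=2 f=9, (1,2) g=3 f=9, (2,3) g=3 f=7, (3,0) g=1 f=9, (3,1) g=2 f=9, (3,2) g=3 f=9]; closed=[(2,0), (2,1), (2,2)]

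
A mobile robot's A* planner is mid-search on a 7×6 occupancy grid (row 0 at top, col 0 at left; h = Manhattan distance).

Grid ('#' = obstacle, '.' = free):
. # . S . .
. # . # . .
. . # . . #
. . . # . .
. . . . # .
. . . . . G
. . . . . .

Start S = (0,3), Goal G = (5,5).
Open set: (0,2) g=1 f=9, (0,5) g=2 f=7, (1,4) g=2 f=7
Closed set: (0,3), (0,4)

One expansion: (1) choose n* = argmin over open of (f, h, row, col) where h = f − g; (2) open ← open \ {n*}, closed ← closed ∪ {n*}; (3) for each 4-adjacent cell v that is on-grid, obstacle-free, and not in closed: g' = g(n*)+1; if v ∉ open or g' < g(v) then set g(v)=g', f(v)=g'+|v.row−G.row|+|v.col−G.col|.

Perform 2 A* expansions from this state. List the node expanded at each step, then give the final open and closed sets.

step 1: expand (0,5) (f=7, h=5) → closed; open now [(0,2) g=1 f=9, (1,4) g=2 f=7, (1,5) g=3 f=7]
step 2: expand (1,5) (f=7, h=4) → closed; open now [(0,2) g=1 f=9, (1,4) g=2 f=7]

order=[(0,5) → (1,5)]; open=[(0,2) g=1 f=9, (1,4) g=2 f=7]; closed=[(0,3), (0,4), (0,5), (1,5)]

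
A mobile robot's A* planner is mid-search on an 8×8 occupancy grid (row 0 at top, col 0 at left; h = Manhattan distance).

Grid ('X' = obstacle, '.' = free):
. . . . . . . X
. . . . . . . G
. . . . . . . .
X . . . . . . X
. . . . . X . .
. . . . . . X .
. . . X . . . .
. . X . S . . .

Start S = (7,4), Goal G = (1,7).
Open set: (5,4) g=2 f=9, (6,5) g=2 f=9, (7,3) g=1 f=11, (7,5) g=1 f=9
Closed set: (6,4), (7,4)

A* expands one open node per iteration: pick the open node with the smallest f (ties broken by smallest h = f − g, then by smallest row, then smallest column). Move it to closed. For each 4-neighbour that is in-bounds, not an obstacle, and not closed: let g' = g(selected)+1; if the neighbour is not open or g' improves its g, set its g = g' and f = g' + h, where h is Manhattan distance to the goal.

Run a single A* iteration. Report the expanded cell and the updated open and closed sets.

step 1: expand (5,4) (f=9, h=7) → closed; open now [(4,4) g=3 f=9, (5,3) g=3 f=11, (5,5) g=3 f=9, (6,5) g=2 f=9, (7,3) g=1 f=11, (7,5) g=1 f=9]

expanded=(5,4); open=[(4,4) g=3 f=9, (5,3) g=3 f=11, (5,5) g=3 f=9, (6,5) g=2 f=9, (7,3) g=1 f=11, (7,5) g=1 f=9]; closed=[(5,4), (6,4), (7,4)]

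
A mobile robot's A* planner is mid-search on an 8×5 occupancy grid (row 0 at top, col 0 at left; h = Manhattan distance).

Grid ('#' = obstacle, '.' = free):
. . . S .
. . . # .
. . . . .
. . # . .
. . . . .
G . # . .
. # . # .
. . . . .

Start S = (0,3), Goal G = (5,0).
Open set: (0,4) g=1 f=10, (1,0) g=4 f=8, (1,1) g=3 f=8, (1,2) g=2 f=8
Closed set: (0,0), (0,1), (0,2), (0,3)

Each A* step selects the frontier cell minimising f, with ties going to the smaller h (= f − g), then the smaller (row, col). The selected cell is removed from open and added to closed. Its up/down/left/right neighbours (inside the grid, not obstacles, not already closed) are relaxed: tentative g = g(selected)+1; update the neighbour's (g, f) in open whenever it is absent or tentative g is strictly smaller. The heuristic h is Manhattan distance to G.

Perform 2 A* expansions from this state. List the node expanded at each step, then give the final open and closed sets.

order=[(1,0) → (2,0)]; open=[(0,4) g=1 f=10, (1,1) g=3 f=8, (1,2) g=2 f=8, (2,1) g=6 f=10, (3,0) g=6 f=8]; closed=[(0,0), (0,1), (0,2), (0,3), (1,0), (2,0)]

step 1: expand (1,0) (f=8, h=4) → closed; open now [(0,4) g=1 f=10, (1,1) g=3 f=8, (1,2) g=2 f=8, (2,0) g=5 f=8]
step 2: expand (2,0) (f=8, h=3) → closed; open now [(0,4) g=1 f=10, (1,1) g=3 f=8, (1,2) g=2 f=8, (2,1) g=6 f=10, (3,0) g=6 f=8]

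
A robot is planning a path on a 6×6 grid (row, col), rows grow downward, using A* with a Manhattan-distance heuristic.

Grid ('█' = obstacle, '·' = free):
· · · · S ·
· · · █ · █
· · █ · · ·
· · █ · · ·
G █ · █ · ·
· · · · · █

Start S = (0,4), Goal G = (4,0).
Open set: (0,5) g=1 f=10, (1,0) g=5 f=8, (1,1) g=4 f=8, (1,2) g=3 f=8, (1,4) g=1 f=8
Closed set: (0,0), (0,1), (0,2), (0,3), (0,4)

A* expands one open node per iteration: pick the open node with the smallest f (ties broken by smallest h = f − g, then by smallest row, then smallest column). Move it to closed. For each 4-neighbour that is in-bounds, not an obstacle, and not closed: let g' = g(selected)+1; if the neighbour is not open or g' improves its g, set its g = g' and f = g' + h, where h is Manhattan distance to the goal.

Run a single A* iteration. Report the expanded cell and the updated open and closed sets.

expanded=(1,0); open=[(0,5) g=1 f=10, (1,1) g=4 f=8, (1,2) g=3 f=8, (1,4) g=1 f=8, (2,0) g=6 f=8]; closed=[(0,0), (0,1), (0,2), (0,3), (0,4), (1,0)]

step 1: expand (1,0) (f=8, h=3) → closed; open now [(0,5) g=1 f=10, (1,1) g=4 f=8, (1,2) g=3 f=8, (1,4) g=1 f=8, (2,0) g=6 f=8]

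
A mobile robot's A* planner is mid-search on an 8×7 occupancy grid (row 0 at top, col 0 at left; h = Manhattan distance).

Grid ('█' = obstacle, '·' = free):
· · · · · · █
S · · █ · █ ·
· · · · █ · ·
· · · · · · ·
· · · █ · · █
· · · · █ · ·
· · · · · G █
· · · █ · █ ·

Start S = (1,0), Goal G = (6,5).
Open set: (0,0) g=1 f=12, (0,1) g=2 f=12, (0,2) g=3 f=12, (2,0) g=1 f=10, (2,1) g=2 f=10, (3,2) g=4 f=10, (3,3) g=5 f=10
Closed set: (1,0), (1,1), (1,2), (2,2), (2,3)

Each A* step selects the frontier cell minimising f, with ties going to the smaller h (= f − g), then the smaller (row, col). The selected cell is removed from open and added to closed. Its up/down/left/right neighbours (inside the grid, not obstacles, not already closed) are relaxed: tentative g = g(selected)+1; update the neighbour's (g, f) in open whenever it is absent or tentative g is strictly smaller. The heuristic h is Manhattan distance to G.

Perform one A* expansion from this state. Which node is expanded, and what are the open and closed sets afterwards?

expanded=(3,3); open=[(0,0) g=1 f=12, (0,1) g=2 f=12, (0,2) g=3 f=12, (2,0) g=1 f=10, (2,1) g=2 f=10, (3,2) g=4 f=10, (3,4) g=6 f=10]; closed=[(1,0), (1,1), (1,2), (2,2), (2,3), (3,3)]

step 1: expand (3,3) (f=10, h=5) → closed; open now [(0,0) g=1 f=12, (0,1) g=2 f=12, (0,2) g=3 f=12, (2,0) g=1 f=10, (2,1) g=2 f=10, (3,2) g=4 f=10, (3,4) g=6 f=10]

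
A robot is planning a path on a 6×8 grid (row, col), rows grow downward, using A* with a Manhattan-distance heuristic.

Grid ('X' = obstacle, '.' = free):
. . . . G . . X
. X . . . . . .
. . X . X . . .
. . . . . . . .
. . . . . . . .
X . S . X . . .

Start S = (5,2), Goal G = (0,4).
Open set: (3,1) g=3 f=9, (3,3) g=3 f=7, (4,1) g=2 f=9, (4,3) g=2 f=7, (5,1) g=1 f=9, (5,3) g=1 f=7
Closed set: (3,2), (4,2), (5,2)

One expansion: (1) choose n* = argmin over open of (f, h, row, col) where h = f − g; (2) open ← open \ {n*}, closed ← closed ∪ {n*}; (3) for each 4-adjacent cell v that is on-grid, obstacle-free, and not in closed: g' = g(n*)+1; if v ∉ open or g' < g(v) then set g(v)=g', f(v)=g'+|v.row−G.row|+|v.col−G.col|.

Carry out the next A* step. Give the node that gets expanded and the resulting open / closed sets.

step 1: expand (3,3) (f=7, h=4) → closed; open now [(2,3) g=4 f=7, (3,1) g=3 f=9, (3,4) g=4 f=7, (4,1) g=2 f=9, (4,3) g=2 f=7, (5,1) g=1 f=9, (5,3) g=1 f=7]

expanded=(3,3); open=[(2,3) g=4 f=7, (3,1) g=3 f=9, (3,4) g=4 f=7, (4,1) g=2 f=9, (4,3) g=2 f=7, (5,1) g=1 f=9, (5,3) g=1 f=7]; closed=[(3,2), (3,3), (4,2), (5,2)]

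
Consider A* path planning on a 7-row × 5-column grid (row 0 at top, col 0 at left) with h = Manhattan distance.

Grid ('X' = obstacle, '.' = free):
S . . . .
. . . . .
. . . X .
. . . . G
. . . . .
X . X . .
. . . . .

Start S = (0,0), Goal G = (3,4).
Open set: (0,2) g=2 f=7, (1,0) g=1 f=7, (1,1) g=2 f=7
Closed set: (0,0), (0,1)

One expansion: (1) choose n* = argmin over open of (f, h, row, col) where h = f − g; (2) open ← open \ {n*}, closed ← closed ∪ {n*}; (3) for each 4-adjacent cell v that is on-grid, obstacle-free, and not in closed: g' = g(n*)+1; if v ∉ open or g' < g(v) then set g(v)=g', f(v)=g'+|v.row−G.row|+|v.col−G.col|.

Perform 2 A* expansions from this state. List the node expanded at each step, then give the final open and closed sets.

order=[(0,2) → (0,3)]; open=[(0,4) g=4 f=7, (1,0) g=1 f=7, (1,1) g=2 f=7, (1,2) g=3 f=7, (1,3) g=4 f=7]; closed=[(0,0), (0,1), (0,2), (0,3)]

step 1: expand (0,2) (f=7, h=5) → closed; open now [(0,3) g=3 f=7, (1,0) g=1 f=7, (1,1) g=2 f=7, (1,2) g=3 f=7]
step 2: expand (0,3) (f=7, h=4) → closed; open now [(0,4) g=4 f=7, (1,0) g=1 f=7, (1,1) g=2 f=7, (1,2) g=3 f=7, (1,3) g=4 f=7]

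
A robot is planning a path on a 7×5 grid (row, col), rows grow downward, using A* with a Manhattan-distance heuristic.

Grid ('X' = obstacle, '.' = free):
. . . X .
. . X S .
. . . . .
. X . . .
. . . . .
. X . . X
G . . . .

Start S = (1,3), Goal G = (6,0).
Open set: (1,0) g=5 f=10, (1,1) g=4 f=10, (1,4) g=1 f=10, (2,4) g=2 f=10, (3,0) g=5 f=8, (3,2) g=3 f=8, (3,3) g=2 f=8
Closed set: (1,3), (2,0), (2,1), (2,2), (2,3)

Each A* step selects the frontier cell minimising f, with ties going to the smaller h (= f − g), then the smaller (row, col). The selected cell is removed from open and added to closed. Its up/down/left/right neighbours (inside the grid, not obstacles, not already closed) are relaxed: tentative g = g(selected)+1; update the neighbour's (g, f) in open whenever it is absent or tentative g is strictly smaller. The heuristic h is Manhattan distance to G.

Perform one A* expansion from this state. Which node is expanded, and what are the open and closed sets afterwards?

expanded=(3,0); open=[(1,0) g=5 f=10, (1,1) g=4 f=10, (1,4) g=1 f=10, (2,4) g=2 f=10, (3,2) g=3 f=8, (3,3) g=2 f=8, (4,0) g=6 f=8]; closed=[(1,3), (2,0), (2,1), (2,2), (2,3), (3,0)]

step 1: expand (3,0) (f=8, h=3) → closed; open now [(1,0) g=5 f=10, (1,1) g=4 f=10, (1,4) g=1 f=10, (2,4) g=2 f=10, (3,2) g=3 f=8, (3,3) g=2 f=8, (4,0) g=6 f=8]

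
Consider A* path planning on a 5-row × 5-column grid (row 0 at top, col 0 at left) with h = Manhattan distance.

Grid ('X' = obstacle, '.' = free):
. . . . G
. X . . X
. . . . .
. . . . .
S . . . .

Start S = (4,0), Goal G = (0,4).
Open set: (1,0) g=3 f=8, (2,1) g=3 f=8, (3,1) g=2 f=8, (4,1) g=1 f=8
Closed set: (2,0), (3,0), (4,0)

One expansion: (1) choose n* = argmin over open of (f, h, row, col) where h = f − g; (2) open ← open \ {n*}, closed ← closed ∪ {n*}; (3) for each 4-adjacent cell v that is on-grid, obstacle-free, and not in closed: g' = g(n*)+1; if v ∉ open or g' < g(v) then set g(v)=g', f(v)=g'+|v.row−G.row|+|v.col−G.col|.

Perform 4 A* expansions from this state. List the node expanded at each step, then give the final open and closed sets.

step 1: expand (1,0) (f=8, h=5) → closed; open now [(0,0) g=4 f=8, (2,1) g=3 f=8, (3,1) g=2 f=8, (4,1) g=1 f=8]
step 2: expand (0,0) (f=8, h=4) → closed; open now [(0,1) g=5 f=8, (2,1) g=3 f=8, (3,1) g=2 f=8, (4,1) g=1 f=8]
step 3: expand (0,1) (f=8, h=3) → closed; open now [(0,2) g=6 f=8, (2,1) g=3 f=8, (3,1) g=2 f=8, (4,1) g=1 f=8]
step 4: expand (0,2) (f=8, h=2) → closed; open now [(0,3) g=7 f=8, (1,2) g=7 f=10, (2,1) g=3 f=8, (3,1) g=2 f=8, (4,1) g=1 f=8]

order=[(1,0) → (0,0) → (0,1) → (0,2)]; open=[(0,3) g=7 f=8, (1,2) g=7 f=10, (2,1) g=3 f=8, (3,1) g=2 f=8, (4,1) g=1 f=8]; closed=[(0,0), (0,1), (0,2), (1,0), (2,0), (3,0), (4,0)]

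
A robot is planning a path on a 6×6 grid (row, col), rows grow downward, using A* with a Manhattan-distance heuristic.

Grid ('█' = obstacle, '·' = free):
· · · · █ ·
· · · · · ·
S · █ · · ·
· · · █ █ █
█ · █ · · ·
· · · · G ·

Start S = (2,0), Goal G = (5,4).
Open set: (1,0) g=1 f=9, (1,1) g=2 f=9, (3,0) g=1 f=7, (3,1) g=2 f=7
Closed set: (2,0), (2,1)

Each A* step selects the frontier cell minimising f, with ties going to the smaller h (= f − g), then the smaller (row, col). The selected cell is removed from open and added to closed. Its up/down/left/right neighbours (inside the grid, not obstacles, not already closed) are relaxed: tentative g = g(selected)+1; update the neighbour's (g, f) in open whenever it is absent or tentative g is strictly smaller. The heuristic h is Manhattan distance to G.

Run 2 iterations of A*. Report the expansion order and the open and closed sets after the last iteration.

order=[(3,1) → (3,2)]; open=[(1,0) g=1 f=9, (1,1) g=2 f=9, (3,0) g=1 f=7, (4,1) g=3 f=7]; closed=[(2,0), (2,1), (3,1), (3,2)]

step 1: expand (3,1) (f=7, h=5) → closed; open now [(1,0) g=1 f=9, (1,1) g=2 f=9, (3,0) g=1 f=7, (3,2) g=3 f=7, (4,1) g=3 f=7]
step 2: expand (3,2) (f=7, h=4) → closed; open now [(1,0) g=1 f=9, (1,1) g=2 f=9, (3,0) g=1 f=7, (4,1) g=3 f=7]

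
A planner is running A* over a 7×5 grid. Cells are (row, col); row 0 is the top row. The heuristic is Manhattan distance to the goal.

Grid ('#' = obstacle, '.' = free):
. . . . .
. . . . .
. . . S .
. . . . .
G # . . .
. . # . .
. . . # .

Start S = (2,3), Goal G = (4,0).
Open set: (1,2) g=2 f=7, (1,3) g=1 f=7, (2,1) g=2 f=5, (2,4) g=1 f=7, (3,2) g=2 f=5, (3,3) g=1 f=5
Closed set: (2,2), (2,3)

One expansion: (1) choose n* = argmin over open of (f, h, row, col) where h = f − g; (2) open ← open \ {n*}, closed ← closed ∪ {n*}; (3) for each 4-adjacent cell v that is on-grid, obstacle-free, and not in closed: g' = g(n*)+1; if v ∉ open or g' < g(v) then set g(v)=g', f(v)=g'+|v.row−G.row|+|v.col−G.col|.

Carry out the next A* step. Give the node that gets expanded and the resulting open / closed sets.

step 1: expand (2,1) (f=5, h=3) → closed; open now [(1,1) g=3 f=7, (1,2) g=2 f=7, (1,3) g=1 f=7, (2,0) g=3 f=5, (2,4) g=1 f=7, (3,1) g=3 f=5, (3,2) g=2 f=5, (3,3) g=1 f=5]

expanded=(2,1); open=[(1,1) g=3 f=7, (1,2) g=2 f=7, (1,3) g=1 f=7, (2,0) g=3 f=5, (2,4) g=1 f=7, (3,1) g=3 f=5, (3,2) g=2 f=5, (3,3) g=1 f=5]; closed=[(2,1), (2,2), (2,3)]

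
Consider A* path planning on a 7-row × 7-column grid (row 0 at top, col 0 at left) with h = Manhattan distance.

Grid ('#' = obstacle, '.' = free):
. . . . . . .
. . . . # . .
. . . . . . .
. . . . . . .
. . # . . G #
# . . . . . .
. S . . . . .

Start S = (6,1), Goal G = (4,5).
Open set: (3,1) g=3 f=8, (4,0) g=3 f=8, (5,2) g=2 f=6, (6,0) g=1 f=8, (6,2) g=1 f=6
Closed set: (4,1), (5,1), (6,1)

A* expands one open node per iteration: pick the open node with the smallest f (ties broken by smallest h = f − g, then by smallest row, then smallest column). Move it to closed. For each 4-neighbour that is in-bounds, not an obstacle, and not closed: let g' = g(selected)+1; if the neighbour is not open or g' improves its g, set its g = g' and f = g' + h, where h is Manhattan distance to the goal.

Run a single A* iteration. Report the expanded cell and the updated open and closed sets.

expanded=(5,2); open=[(3,1) g=3 f=8, (4,0) g=3 f=8, (5,3) g=3 f=6, (6,0) g=1 f=8, (6,2) g=1 f=6]; closed=[(4,1), (5,1), (5,2), (6,1)]

step 1: expand (5,2) (f=6, h=4) → closed; open now [(3,1) g=3 f=8, (4,0) g=3 f=8, (5,3) g=3 f=6, (6,0) g=1 f=8, (6,2) g=1 f=6]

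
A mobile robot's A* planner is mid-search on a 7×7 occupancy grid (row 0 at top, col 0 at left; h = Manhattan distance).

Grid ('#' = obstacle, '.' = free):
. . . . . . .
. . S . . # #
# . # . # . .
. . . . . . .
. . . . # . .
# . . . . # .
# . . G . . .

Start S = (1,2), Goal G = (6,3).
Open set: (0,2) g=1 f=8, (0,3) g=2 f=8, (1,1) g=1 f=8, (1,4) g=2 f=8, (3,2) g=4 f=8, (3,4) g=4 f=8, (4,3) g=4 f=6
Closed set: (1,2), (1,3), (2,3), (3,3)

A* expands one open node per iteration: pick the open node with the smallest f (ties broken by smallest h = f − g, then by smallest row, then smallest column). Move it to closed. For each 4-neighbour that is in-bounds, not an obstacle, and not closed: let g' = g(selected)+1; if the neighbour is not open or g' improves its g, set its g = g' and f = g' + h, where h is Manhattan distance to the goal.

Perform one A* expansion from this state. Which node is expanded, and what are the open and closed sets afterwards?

expanded=(4,3); open=[(0,2) g=1 f=8, (0,3) g=2 f=8, (1,1) g=1 f=8, (1,4) g=2 f=8, (3,2) g=4 f=8, (3,4) g=4 f=8, (4,2) g=5 f=8, (5,3) g=5 f=6]; closed=[(1,2), (1,3), (2,3), (3,3), (4,3)]

step 1: expand (4,3) (f=6, h=2) → closed; open now [(0,2) g=1 f=8, (0,3) g=2 f=8, (1,1) g=1 f=8, (1,4) g=2 f=8, (3,2) g=4 f=8, (3,4) g=4 f=8, (4,2) g=5 f=8, (5,3) g=5 f=6]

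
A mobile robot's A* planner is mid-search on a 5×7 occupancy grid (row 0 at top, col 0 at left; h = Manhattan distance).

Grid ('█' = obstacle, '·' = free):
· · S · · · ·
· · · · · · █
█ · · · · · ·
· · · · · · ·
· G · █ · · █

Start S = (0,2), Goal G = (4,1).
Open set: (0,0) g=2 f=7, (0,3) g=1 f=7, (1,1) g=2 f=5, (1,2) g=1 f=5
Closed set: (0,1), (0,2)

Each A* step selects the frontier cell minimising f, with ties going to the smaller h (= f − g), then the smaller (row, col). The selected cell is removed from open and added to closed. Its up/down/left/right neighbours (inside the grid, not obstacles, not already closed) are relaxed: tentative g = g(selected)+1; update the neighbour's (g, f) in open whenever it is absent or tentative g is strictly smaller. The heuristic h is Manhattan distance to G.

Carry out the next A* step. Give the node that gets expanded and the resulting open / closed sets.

step 1: expand (1,1) (f=5, h=3) → closed; open now [(0,0) g=2 f=7, (0,3) g=1 f=7, (1,0) g=3 f=7, (1,2) g=1 f=5, (2,1) g=3 f=5]

expanded=(1,1); open=[(0,0) g=2 f=7, (0,3) g=1 f=7, (1,0) g=3 f=7, (1,2) g=1 f=5, (2,1) g=3 f=5]; closed=[(0,1), (0,2), (1,1)]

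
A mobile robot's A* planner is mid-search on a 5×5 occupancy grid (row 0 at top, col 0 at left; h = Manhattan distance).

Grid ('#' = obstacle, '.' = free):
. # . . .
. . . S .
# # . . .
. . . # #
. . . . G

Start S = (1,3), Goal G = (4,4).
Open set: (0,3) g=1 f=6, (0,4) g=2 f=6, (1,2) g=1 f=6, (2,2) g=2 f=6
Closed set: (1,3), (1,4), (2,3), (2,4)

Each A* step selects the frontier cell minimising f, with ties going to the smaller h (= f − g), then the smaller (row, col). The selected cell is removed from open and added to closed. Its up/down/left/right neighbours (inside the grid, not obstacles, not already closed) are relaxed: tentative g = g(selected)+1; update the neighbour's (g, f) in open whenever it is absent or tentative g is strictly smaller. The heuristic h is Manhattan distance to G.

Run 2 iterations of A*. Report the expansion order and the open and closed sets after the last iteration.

step 1: expand (0,4) (f=6, h=4) → closed; open now [(0,3) g=1 f=6, (1,2) g=1 f=6, (2,2) g=2 f=6]
step 2: expand (2,2) (f=6, h=4) → closed; open now [(0,3) g=1 f=6, (1,2) g=1 f=6, (3,2) g=3 f=6]

order=[(0,4) → (2,2)]; open=[(0,3) g=1 f=6, (1,2) g=1 f=6, (3,2) g=3 f=6]; closed=[(0,4), (1,3), (1,4), (2,2), (2,3), (2,4)]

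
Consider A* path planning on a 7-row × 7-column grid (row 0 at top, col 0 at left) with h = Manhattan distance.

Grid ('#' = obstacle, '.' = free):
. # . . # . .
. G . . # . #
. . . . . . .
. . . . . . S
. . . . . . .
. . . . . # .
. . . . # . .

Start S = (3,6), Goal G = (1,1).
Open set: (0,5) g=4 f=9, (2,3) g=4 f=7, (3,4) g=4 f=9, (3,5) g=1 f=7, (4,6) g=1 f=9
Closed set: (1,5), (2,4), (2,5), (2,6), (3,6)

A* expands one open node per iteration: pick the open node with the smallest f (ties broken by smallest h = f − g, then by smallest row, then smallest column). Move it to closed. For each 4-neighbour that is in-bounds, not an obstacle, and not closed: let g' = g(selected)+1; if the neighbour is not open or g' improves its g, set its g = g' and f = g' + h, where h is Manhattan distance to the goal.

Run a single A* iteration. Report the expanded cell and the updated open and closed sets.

step 1: expand (2,3) (f=7, h=3) → closed; open now [(0,5) g=4 f=9, (1,3) g=5 f=7, (2,2) g=5 f=7, (3,3) g=5 f=9, (3,4) g=4 f=9, (3,5) g=1 f=7, (4,6) g=1 f=9]

expanded=(2,3); open=[(0,5) g=4 f=9, (1,3) g=5 f=7, (2,2) g=5 f=7, (3,3) g=5 f=9, (3,4) g=4 f=9, (3,5) g=1 f=7, (4,6) g=1 f=9]; closed=[(1,5), (2,3), (2,4), (2,5), (2,6), (3,6)]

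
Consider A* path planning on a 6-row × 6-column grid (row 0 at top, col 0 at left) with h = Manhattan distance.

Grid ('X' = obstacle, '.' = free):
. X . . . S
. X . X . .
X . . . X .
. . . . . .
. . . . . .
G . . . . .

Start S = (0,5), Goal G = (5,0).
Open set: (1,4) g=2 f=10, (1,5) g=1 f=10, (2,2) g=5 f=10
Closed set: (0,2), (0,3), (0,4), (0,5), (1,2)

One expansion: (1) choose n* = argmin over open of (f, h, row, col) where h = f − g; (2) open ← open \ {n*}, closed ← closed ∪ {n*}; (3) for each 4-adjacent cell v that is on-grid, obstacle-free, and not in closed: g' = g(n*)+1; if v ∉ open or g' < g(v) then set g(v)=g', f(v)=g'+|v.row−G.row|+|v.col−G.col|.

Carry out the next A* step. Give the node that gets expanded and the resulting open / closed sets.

expanded=(2,2); open=[(1,4) g=2 f=10, (1,5) g=1 f=10, (2,1) g=6 f=10, (2,3) g=6 f=12, (3,2) g=6 f=10]; closed=[(0,2), (0,3), (0,4), (0,5), (1,2), (2,2)]

step 1: expand (2,2) (f=10, h=5) → closed; open now [(1,4) g=2 f=10, (1,5) g=1 f=10, (2,1) g=6 f=10, (2,3) g=6 f=12, (3,2) g=6 f=10]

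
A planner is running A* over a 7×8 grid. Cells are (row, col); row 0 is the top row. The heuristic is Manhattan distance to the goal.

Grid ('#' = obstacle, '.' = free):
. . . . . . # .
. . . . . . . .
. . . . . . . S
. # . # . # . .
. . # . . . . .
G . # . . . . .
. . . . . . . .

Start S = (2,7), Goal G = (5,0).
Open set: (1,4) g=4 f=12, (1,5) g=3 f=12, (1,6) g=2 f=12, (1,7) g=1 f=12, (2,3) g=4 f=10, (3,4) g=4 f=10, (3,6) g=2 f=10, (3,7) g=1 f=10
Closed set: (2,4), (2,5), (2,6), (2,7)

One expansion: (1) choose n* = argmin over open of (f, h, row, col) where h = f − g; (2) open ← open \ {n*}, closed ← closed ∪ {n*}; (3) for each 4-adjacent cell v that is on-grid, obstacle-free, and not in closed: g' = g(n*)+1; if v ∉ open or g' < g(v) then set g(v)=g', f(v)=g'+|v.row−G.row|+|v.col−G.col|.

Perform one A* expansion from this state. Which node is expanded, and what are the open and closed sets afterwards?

step 1: expand (2,3) (f=10, h=6) → closed; open now [(1,3) g=5 f=12, (1,4) g=4 f=12, (1,5) g=3 f=12, (1,6) g=2 f=12, (1,7) g=1 f=12, (2,2) g=5 f=10, (3,4) g=4 f=10, (3,6) g=2 f=10, (3,7) g=1 f=10]

expanded=(2,3); open=[(1,3) g=5 f=12, (1,4) g=4 f=12, (1,5) g=3 f=12, (1,6) g=2 f=12, (1,7) g=1 f=12, (2,2) g=5 f=10, (3,4) g=4 f=10, (3,6) g=2 f=10, (3,7) g=1 f=10]; closed=[(2,3), (2,4), (2,5), (2,6), (2,7)]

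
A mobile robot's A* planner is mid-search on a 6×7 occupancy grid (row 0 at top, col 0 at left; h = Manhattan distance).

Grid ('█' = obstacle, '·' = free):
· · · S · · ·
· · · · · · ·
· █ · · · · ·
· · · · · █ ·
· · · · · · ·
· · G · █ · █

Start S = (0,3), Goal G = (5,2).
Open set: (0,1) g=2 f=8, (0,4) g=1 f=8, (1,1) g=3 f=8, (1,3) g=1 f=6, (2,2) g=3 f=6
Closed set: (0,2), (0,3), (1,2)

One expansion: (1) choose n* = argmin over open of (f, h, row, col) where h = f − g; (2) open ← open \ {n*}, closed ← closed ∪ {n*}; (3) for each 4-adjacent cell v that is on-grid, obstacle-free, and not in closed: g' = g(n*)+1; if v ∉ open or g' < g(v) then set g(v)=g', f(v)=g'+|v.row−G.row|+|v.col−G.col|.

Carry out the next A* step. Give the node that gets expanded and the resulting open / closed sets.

expanded=(2,2); open=[(0,1) g=2 f=8, (0,4) g=1 f=8, (1,1) g=3 f=8, (1,3) g=1 f=6, (2,3) g=4 f=8, (3,2) g=4 f=6]; closed=[(0,2), (0,3), (1,2), (2,2)]

step 1: expand (2,2) (f=6, h=3) → closed; open now [(0,1) g=2 f=8, (0,4) g=1 f=8, (1,1) g=3 f=8, (1,3) g=1 f=6, (2,3) g=4 f=8, (3,2) g=4 f=6]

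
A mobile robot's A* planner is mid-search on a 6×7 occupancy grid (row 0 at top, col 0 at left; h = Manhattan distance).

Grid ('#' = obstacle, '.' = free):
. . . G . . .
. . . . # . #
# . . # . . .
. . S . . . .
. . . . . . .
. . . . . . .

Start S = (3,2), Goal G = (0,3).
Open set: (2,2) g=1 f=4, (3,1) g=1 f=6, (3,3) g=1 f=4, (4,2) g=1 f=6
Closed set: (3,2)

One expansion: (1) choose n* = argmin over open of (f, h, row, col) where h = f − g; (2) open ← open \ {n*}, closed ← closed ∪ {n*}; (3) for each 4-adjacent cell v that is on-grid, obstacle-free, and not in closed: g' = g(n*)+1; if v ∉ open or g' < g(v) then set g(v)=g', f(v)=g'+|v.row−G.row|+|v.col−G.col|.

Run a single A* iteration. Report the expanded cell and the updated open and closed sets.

expanded=(2,2); open=[(1,2) g=2 f=4, (2,1) g=2 f=6, (3,1) g=1 f=6, (3,3) g=1 f=4, (4,2) g=1 f=6]; closed=[(2,2), (3,2)]

step 1: expand (2,2) (f=4, h=3) → closed; open now [(1,2) g=2 f=4, (2,1) g=2 f=6, (3,1) g=1 f=6, (3,3) g=1 f=4, (4,2) g=1 f=6]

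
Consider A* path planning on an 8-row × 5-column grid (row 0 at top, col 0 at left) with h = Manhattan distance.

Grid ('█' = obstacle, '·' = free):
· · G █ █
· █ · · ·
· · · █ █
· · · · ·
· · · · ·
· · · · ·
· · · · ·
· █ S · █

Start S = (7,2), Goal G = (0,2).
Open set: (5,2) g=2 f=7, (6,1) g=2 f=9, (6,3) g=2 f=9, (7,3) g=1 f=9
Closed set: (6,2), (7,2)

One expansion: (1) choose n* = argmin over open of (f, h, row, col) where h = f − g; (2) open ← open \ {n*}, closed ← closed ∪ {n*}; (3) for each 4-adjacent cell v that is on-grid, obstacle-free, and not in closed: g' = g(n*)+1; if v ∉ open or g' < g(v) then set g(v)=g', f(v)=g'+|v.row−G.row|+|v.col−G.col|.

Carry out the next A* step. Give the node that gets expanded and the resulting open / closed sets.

expanded=(5,2); open=[(4,2) g=3 f=7, (5,1) g=3 f=9, (5,3) g=3 f=9, (6,1) g=2 f=9, (6,3) g=2 f=9, (7,3) g=1 f=9]; closed=[(5,2), (6,2), (7,2)]

step 1: expand (5,2) (f=7, h=5) → closed; open now [(4,2) g=3 f=7, (5,1) g=3 f=9, (5,3) g=3 f=9, (6,1) g=2 f=9, (6,3) g=2 f=9, (7,3) g=1 f=9]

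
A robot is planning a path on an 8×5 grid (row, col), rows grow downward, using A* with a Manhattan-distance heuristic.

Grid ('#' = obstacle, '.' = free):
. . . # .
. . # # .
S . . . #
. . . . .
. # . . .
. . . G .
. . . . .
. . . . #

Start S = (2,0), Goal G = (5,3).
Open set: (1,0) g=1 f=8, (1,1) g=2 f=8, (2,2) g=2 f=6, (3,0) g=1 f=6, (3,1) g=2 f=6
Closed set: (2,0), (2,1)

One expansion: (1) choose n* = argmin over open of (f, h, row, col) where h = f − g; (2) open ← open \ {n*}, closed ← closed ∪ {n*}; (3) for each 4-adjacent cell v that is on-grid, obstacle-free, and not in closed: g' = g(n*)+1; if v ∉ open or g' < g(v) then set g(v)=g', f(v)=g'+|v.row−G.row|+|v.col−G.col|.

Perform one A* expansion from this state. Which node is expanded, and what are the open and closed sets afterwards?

expanded=(2,2); open=[(1,0) g=1 f=8, (1,1) g=2 f=8, (2,3) g=3 f=6, (3,0) g=1 f=6, (3,1) g=2 f=6, (3,2) g=3 f=6]; closed=[(2,0), (2,1), (2,2)]

step 1: expand (2,2) (f=6, h=4) → closed; open now [(1,0) g=1 f=8, (1,1) g=2 f=8, (2,3) g=3 f=6, (3,0) g=1 f=6, (3,1) g=2 f=6, (3,2) g=3 f=6]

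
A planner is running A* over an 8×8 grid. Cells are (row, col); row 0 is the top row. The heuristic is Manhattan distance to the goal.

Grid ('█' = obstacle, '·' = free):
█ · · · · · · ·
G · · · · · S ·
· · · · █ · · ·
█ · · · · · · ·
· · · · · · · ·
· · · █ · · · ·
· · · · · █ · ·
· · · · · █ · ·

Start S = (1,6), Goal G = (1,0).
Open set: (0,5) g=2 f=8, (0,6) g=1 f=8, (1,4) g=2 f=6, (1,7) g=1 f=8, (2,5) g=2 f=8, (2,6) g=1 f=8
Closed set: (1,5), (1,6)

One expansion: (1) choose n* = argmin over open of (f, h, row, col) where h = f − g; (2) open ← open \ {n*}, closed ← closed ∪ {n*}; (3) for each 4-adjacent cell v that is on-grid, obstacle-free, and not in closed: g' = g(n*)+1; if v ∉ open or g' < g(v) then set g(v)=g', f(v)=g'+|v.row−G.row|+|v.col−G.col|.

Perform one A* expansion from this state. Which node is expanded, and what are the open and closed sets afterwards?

expanded=(1,4); open=[(0,4) g=3 f=8, (0,5) g=2 f=8, (0,6) g=1 f=8, (1,3) g=3 f=6, (1,7) g=1 f=8, (2,5) g=2 f=8, (2,6) g=1 f=8]; closed=[(1,4), (1,5), (1,6)]

step 1: expand (1,4) (f=6, h=4) → closed; open now [(0,4) g=3 f=8, (0,5) g=2 f=8, (0,6) g=1 f=8, (1,3) g=3 f=6, (1,7) g=1 f=8, (2,5) g=2 f=8, (2,6) g=1 f=8]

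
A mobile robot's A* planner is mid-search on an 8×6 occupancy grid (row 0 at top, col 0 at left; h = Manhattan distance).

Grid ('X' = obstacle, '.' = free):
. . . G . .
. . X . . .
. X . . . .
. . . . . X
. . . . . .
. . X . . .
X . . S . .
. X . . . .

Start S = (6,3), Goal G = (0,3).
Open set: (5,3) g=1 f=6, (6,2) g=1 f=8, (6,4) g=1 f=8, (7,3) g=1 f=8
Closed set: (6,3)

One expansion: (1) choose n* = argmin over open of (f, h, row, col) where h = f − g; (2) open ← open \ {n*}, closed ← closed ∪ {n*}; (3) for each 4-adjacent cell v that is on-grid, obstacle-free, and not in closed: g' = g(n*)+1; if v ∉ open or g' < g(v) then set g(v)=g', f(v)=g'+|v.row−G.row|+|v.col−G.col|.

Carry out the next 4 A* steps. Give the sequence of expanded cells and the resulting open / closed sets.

step 1: expand (5,3) (f=6, h=5) → closed; open now [(4,3) g=2 f=6, (5,4) g=2 f=8, (6,2) g=1 f=8, (6,4) g=1 f=8, (7,3) g=1 f=8]
step 2: expand (4,3) (f=6, h=4) → closed; open now [(3,3) g=3 f=6, (4,2) g=3 f=8, (4,4) g=3 f=8, (5,4) g=2 f=8, (6,2) g=1 f=8, (6,4) g=1 f=8, (7,3) g=1 f=8]
step 3: expand (3,3) (f=6, h=3) → closed; open now [(2,3) g=4 f=6, (3,2) g=4 f=8, (3,4) g=4 f=8, (4,2) g=3 f=8, (4,4) g=3 f=8, (5,4) g=2 f=8, (6,2) g=1 f=8, (6,4) g=1 f=8, (7,3) g=1 f=8]
step 4: expand (2,3) (f=6, h=2) → closed; open now [(1,3) g=5 f=6, (2,2) g=5 f=8, (2,4) g=5 f=8, (3,2) g=4 f=8, (3,4) g=4 f=8, (4,2) g=3 f=8, (4,4) g=3 f=8, (5,4) g=2 f=8, (6,2) g=1 f=8, (6,4) g=1 f=8, (7,3) g=1 f=8]

order=[(5,3) → (4,3) → (3,3) → (2,3)]; open=[(1,3) g=5 f=6, (2,2) g=5 f=8, (2,4) g=5 f=8, (3,2) g=4 f=8, (3,4) g=4 f=8, (4,2) g=3 f=8, (4,4) g=3 f=8, (5,4) g=2 f=8, (6,2) g=1 f=8, (6,4) g=1 f=8, (7,3) g=1 f=8]; closed=[(2,3), (3,3), (4,3), (5,3), (6,3)]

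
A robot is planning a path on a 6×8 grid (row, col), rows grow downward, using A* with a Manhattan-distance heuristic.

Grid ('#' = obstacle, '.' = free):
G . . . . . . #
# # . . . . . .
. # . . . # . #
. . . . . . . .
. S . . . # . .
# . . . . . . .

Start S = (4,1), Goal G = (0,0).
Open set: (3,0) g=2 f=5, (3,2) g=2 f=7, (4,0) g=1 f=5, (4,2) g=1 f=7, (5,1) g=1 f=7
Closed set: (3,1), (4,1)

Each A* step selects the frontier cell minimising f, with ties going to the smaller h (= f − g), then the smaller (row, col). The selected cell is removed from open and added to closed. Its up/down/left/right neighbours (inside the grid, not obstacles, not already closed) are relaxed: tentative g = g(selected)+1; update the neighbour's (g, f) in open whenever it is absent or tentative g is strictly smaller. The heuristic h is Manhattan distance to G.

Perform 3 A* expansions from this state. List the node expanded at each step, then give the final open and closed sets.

order=[(3,0) → (2,0) → (4,0)]; open=[(3,2) g=2 f=7, (4,2) g=1 f=7, (5,1) g=1 f=7]; closed=[(2,0), (3,0), (3,1), (4,0), (4,1)]

step 1: expand (3,0) (f=5, h=3) → closed; open now [(2,0) g=3 f=5, (3,2) g=2 f=7, (4,0) g=1 f=5, (4,2) g=1 f=7, (5,1) g=1 f=7]
step 2: expand (2,0) (f=5, h=2) → closed; open now [(3,2) g=2 f=7, (4,0) g=1 f=5, (4,2) g=1 f=7, (5,1) g=1 f=7]
step 3: expand (4,0) (f=5, h=4) → closed; open now [(3,2) g=2 f=7, (4,2) g=1 f=7, (5,1) g=1 f=7]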